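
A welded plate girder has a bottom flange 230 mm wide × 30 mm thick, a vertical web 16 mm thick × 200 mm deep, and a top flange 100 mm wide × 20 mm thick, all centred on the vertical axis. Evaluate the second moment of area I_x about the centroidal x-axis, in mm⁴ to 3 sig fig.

Split into non-overlapping primitives; take the origin at the lower-left of the bounding box.
Bottom plate: 230 × 30, A = 6 900 mm², y = 15 mm, Ī = 517 500 mm⁴.
Web plate: 16 × 200, A = 3 200 mm², y = 130 mm, Ī = 10 666 667 mm⁴.
Top plate: 100 × 20, A = 2 000 mm², y = 240 mm, Ī = 66 667 mm⁴.
Centroid: ȳ = ΣA·y / ΣA = 82.603 mm.
Transfer each piece to the centroidal x-axis using Ī + A·d² with d = y − 82.603:
  bottom plate: d = -67.603 mm → contributes +32 051 928 mm⁴
  web plate: d = 47.397 mm → contributes +17 855 296 mm⁴
  top plate: d = 157.4 mm → contributes +49 614 105 mm⁴
Total I = 99 521 329 mm⁴.

I_x ≈ 9.95 × 10⁷ mm⁴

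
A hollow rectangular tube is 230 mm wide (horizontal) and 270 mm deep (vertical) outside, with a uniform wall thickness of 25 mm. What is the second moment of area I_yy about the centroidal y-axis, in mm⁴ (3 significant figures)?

I_yy ≈ 1.67 × 10⁸ mm⁴

Decompose the section into non-overlapping parts with the origin at the bottom-left of its bounding rectangle.
Outer rectangle: 230 × 270, A = 62 100 mm², x = 115 mm, Ī = 273 757 500 mm⁴.
Inner void (subtracted): 180 × 220, A = 39 600 mm², x = 115 mm, Ī = 106 920 000 mm⁴.
By symmetry the centroid is at mid-width, x̄ = 115 mm.
All pieces are centred on the centroidal y-axis, so I = ΣĪ (holes subtracted) = 166 837 500 mm⁴.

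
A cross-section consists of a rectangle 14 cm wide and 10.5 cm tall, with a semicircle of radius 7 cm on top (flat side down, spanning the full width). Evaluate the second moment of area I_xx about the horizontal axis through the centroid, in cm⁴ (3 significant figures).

I_xx ≈ 5030 cm⁴

Decompose the section into non-overlapping parts with the origin at the bottom-left of its bounding rectangle.
Rectangular body: 14 × 10.5, A = 147 cm², y = 5.25 cm, Ī = 1350.6 cm⁴.
Semicircular cap: semicircle r = 7, A = 76.969 cm², y = 13.471 cm, Ī = 263.53 cm⁴.
Centroid: ȳ = ΣA·y / ΣA = 8.0752 cm.
Transfer each piece to the horizontal axis through the centroid using Ī + A·d² with d = y − 8.0752:
  rectangular body: d = -2.8252 cm → contributes +2523.9 cm⁴
  semicircular cap: d = 5.3957 cm → contributes +2504.4 cm⁴
Total I = 5028.2 cm⁴.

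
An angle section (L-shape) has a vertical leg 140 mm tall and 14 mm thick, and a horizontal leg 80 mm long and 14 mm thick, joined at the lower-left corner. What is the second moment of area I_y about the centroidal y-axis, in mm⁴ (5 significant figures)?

I_y ≈ 1.3722 × 10⁶ mm⁴

Treat the section as a set of non-overlapping primitives; coordinates are from the bounding-box lower-left.
Vertical leg: 14 × 140, A = 1 960 mm², x = 7 mm, Ī = 32013.33 mm⁴.
Horizontal leg (remainder): 66 × 14, A = 924 mm², x = 47 mm, Ī = 335 412 mm⁴.
Centroid: x̄ = ΣA·x / ΣA = 19.81553 mm.
Transfer each piece to the centroidal y-axis using Ī + A·d² with d = x − 19.81553:
  vertical leg: d = -12.81553 mm → contributes +353919.6 mm⁴
  horizontal leg (remainder): d = 27.18447 mm → contributes +1 018 244 mm⁴
Total I = 1 372 163 mm⁴.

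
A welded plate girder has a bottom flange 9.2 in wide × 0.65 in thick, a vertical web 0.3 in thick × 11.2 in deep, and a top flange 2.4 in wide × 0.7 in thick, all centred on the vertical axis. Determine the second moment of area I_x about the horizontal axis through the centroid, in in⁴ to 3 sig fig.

Split into non-overlapping primitives; take the origin at the lower-left of the bounding box.
Bottom plate: 9.2 × 0.65, A = 5.98 in², y = 0.325 in, Ī = 0.21055 in⁴.
Web plate: 0.3 × 11.2, A = 3.36 in², y = 6.25 in, Ī = 35.123 in⁴.
Top plate: 2.4 × 0.7, A = 1.68 in², y = 12.2 in, Ī = 0.0686 in⁴.
Centroid: ȳ = ΣA·y / ΣA = 3.9419 in.
Transfer each piece to the horizontal axis through the centroid using Ī + A·d² with d = y − 3.9419:
  bottom plate: d = -3.6169 in → contributes +78.44 in⁴
  web plate: d = 2.3081 in → contributes +53.023 in⁴
  top plate: d = 8.2581 in → contributes +114.64 in⁴
Total I = 246.1 in⁴.

I_x ≈ 246 in⁴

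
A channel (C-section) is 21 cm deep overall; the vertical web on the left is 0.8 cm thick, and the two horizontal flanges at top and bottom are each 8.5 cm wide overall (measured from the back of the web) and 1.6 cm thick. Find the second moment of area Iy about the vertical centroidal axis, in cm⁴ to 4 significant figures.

Iy ≈ 303.1 cm⁴

Decompose the section into non-overlapping parts with the origin at the bottom-left of its bounding rectangle.
Web: 0.8 × 21, A = 16.8 cm², x = 0.4 cm, Ī = 0.896 cm⁴.
Top flange (beyond web): 7.7 × 1.6, A = 12.32 cm², x = 4.65 cm, Ī = 60.8711 cm⁴.
Bottom flange (beyond web): 7.7 × 1.6, A = 12.32 cm², x = 4.65 cm, Ī = 60.8711 cm⁴.
Centroid: x̄ = ΣA·x / ΣA = 2.92703 cm.
Transfer each piece to the vertical centroidal axis using Ī + A·d² with d = x − 2.92703:
  web: d = -2.52703 cm → contributes +108.179 cm⁴
  top flange (beyond web): d = 1.72297 cm → contributes +97.4447 cm⁴
  bottom flange (beyond web): d = 1.72297 cm → contributes +97.4447 cm⁴
Total I = 303.068 cm⁴.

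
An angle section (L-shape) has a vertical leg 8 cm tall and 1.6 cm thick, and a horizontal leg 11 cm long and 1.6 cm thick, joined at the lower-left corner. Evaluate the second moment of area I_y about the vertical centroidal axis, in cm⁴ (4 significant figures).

Break the section into simple shapes (no overlaps), measuring from the bottom-left corner of the bounding box.
Vertical leg: 1.6 × 8, A = 12.8 cm², x = 0.8 cm, Ī = 2.73067 cm⁴.
Horizontal leg (remainder): 9.4 × 1.6, A = 15.04 cm², x = 6.3 cm, Ī = 110.745 cm⁴.
Centroid: x̄ = ΣA·x / ΣA = 3.77126 cm.
Transfer each piece to the vertical centroidal axis using Ī + A·d² with d = x − 3.77126:
  vertical leg: d = -2.97126 cm → contributes +115.734 cm⁴
  horizontal leg (remainder): d = 2.52874 cm → contributes +206.918 cm⁴
Total I = 322.652 cm⁴.

I_y ≈ 322.7 cm⁴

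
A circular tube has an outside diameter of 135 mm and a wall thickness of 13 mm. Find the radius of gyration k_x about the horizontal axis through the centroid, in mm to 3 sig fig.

Split into non-overlapping primitives; take the origin at the lower-left of the bounding box.
Outer circle: ⌀135, A = 14 314 mm², y = 67.5 mm, Ī = 16 304 406 mm⁴.
Bore (subtracted): ⌀109, A = 9331.3 mm², y = 67.5 mm, Ī = 6 929 085 mm⁴.
By symmetry the centroid is at mid-height, ȳ = 67.5 mm.
All pieces are centred on the horizontal axis through the centroid, so I = ΣĪ (holes subtracted) = 9 375 321 mm⁴.
Radius of gyration: k = √(I/A) = √(9 375 321 / 4982.6) = 43.378 mm.

k_x ≈ 43.4 mm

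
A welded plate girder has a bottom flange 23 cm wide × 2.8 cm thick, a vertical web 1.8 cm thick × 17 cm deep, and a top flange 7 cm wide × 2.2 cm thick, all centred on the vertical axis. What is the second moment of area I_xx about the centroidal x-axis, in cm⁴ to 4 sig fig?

Treat the section as a set of non-overlapping primitives; coordinates are from the bounding-box lower-left.
Bottom plate: 23 × 2.8, A = 64.4 cm², y = 1.4 cm, Ī = 42.0747 cm⁴.
Web plate: 1.8 × 17, A = 30.6 cm², y = 11.3 cm, Ī = 736.95 cm⁴.
Top plate: 7 × 2.2, A = 15.4 cm², y = 20.9 cm, Ī = 6.21133 cm⁴.
Centroid: ȳ = ΣA·y / ΣA = 6.86413 cm.
Transfer each piece to the centroidal x-axis using Ī + A·d² with d = y − 6.86413:
  bottom plate: d = -5.46413 cm → contributes +1964.85 cm⁴
  web plate: d = 4.43587 cm → contributes +1339.06 cm⁴
  top plate: d = 14.0359 cm → contributes +3040.1 cm⁴
Total I = 6344.01 cm⁴.

I_xx ≈ 6344 cm⁴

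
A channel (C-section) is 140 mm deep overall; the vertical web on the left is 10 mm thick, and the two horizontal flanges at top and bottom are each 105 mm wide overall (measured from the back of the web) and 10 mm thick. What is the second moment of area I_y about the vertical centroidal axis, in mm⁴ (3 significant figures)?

Break the section into simple shapes (no overlaps), measuring from the bottom-left corner of the bounding box.
Web: 10 × 140, A = 1 400 mm², x = 5 mm, Ī = 11 667 mm⁴.
Top flange (beyond web): 95 × 10, A = 950 mm², x = 57.5 mm, Ī = 714 479 mm⁴.
Bottom flange (beyond web): 95 × 10, A = 950 mm², x = 57.5 mm, Ī = 714 479 mm⁴.
Centroid: x̄ = ΣA·x / ΣA = 35.227 mm.
Transfer each piece to the vertical centroidal axis using Ī + A·d² with d = x − 35.227:
  web: d = -30.227 mm → contributes +1 290 830 mm⁴
  top flange (beyond web): d = 22.273 mm → contributes +1 185 750 mm⁴
  bottom flange (beyond web): d = 22.273 mm → contributes +1 185 750 mm⁴
Total I = 3 662 330 mm⁴.

I_y ≈ 3.66 × 10⁶ mm⁴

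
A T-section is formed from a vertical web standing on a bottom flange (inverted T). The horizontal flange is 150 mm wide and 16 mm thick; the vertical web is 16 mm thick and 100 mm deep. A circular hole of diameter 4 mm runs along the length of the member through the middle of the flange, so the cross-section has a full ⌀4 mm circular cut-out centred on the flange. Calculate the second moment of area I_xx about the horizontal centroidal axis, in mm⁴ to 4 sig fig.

Break the section into simple shapes (no overlaps), measuring from the bottom-left corner of the bounding box.
Flange: 150 × 16, A = 2 400 mm², y = 8 mm, Ī = 51 200 mm⁴.
Web: 16 × 100, A = 1 600 mm², y = 66 mm, Ī = 1 333 333 mm⁴.
Hole (subtracted): ⌀4, A = 12.5664 mm², y = 8 mm, Ī = 12.5664 mm⁴.
Centroid: ȳ = ΣA·y / ΣA = 31.2731 mm.
Transfer each piece to the horizontal centroidal axis using Ī + A·d² with d = y − 31.2731:
  flange: d = -23.2731 mm → contributes +1 351 131 mm⁴
  web: d = 34.7269 mm → contributes +3 262 864 mm⁴
  hole: d = -23.2731 mm → contributes −6818.99 mm⁴
Total I = 4 607 176 mm⁴.

I_xx ≈ 4.607 × 10⁶ mm⁴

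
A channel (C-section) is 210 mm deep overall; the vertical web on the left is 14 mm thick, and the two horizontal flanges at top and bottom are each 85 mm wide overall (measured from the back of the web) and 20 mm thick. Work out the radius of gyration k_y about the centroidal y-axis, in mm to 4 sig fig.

Break the section into simple shapes (no overlaps), measuring from the bottom-left corner of the bounding box.
Web: 14 × 210, A = 2 940 mm², x = 7 mm, Ī = 48 020 mm⁴.
Top flange (beyond web): 71 × 20, A = 1 420 mm², x = 49.5 mm, Ī = 596 518 mm⁴.
Bottom flange (beyond web): 71 × 20, A = 1 420 mm², x = 49.5 mm, Ī = 596 518 mm⁴.
Centroid: x̄ = ΣA·x / ΣA = 27.8824 mm.
Transfer each piece to the centroidal y-axis using Ī + A·d² with d = x − 27.8824:
  web: d = -20.8824 mm → contributes +1 330 074 mm⁴
  top flange (beyond web): d = 21.6176 mm → contributes +1 260 117 mm⁴
  bottom flange (beyond web): d = 21.6176 mm → contributes +1 260 117 mm⁴
Total I = 3 850 307 mm⁴.
Radius of gyration: k = √(I/A) = √(3 850 307 / 5 780) = 25.8097 mm.

k_y ≈ 25.81 mm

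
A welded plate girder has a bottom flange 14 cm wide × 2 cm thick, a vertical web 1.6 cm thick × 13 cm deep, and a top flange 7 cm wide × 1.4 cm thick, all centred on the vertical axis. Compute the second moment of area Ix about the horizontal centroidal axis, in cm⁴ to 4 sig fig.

Decompose the section into non-overlapping parts with the origin at the bottom-left of its bounding rectangle.
Bottom plate: 14 × 2, A = 28 cm², y = 1 cm, Ī = 9.33333 cm⁴.
Web plate: 1.6 × 13, A = 20.8 cm², y = 8.5 cm, Ī = 292.933 cm⁴.
Top plate: 7 × 1.4, A = 9.8 cm², y = 15.7 cm, Ī = 1.60067 cm⁴.
Centroid: ȳ = ΣA·y / ΣA = 6.12048 cm.
Transfer each piece to the horizontal centroidal axis using Ī + A·d² with d = y − 6.12048:
  bottom plate: d = -5.12048 cm → contributes +743.474 cm⁴
  web plate: d = 2.37952 cm → contributes +410.706 cm⁴
  top plate: d = 9.57952 cm → contributes +900.92 cm⁴
Total I = 2055.1 cm⁴.

Ix ≈ 2055 cm⁴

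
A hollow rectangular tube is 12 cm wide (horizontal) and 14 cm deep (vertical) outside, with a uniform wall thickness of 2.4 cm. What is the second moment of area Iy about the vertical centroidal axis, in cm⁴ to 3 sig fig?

Break the section into simple shapes (no overlaps), measuring from the bottom-left corner of the bounding box.
Outer rectangle: 12 × 14, A = 168 cm², x = 6 cm, Ī = 2 016 cm⁴.
Inner void (subtracted): 7.2 × 9.2, A = 66.24 cm², x = 6 cm, Ī = 286.16 cm⁴.
By symmetry the centroid is at mid-width, x̄ = 6 cm.
All pieces are centred on the vertical centroidal axis, so I = ΣĪ (holes subtracted) = 1729.8 cm⁴.

Iy ≈ 1730 cm⁴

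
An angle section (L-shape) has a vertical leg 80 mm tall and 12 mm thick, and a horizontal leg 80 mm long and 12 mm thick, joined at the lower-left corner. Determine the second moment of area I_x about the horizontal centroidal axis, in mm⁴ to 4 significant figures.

Break the section into simple shapes (no overlaps), measuring from the bottom-left corner of the bounding box.
Vertical leg: 12 × 80, A = 960 mm², y = 40 mm, Ī = 512 000 mm⁴.
Horizontal leg (remainder): 68 × 12, A = 816 mm², y = 6 mm, Ī = 9 792 mm⁴.
Centroid: ȳ = ΣA·y / ΣA = 24.3784 mm.
Transfer each piece to the horizontal centroidal axis using Ī + A·d² with d = y − 24.3784:
  vertical leg: d = 15.6216 mm → contributes +746 274 mm⁴
  horizontal leg (remainder): d = -18.3784 mm → contributes +285 408 mm⁴
Total I = 1 031 682 mm⁴.

I_x ≈ 1.032 × 10⁶ mm⁴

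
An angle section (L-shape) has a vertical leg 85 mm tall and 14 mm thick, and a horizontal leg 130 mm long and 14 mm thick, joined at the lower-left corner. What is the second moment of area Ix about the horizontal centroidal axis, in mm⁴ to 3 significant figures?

Ix ≈ 1.61 × 10⁶ mm⁴

Decompose the section into non-overlapping parts with the origin at the bottom-left of its bounding rectangle.
Vertical leg: 14 × 85, A = 1 190 mm², y = 42.5 mm, Ī = 716 479 mm⁴.
Horizontal leg (remainder): 116 × 14, A = 1 624 mm², y = 7 mm, Ī = 26 525 mm⁴.
Centroid: ȳ = ΣA·y / ΣA = 22.012 mm.
Transfer each piece to the horizontal centroidal axis using Ī + A·d² with d = y − 22.012:
  vertical leg: d = 20.488 mm → contributes +1 215 970 mm⁴
  horizontal leg (remainder): d = -15.012 mm → contributes +392 532 mm⁴
Total I = 1 608 502 mm⁴.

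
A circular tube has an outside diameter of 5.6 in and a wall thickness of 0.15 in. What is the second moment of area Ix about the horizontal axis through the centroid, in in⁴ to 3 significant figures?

Ix ≈ 9.54 in⁴

Treat the section as a set of non-overlapping primitives; coordinates are from the bounding-box lower-left.
Outer circle: ⌀5.6, A = 24.63 in², y = 2.8 in, Ī = 48.275 in⁴.
Bore (subtracted): ⌀5.3, A = 22.062 in², y = 2.8 in, Ī = 38.732 in⁴.
By symmetry the centroid is at mid-height, ȳ = 2.8 in.
All pieces are centred on the horizontal axis through the centroid, so I = ΣĪ (holes subtracted) = 9.5427 in⁴.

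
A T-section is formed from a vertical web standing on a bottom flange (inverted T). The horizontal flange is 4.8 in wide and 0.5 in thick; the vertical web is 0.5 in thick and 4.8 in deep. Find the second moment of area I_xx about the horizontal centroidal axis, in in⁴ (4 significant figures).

Decompose the section into non-overlapping parts with the origin at the bottom-left of its bounding rectangle.
Flange: 4.8 × 0.5, A = 2.4 in², y = 0.25 in, Ī = 0.05 in⁴.
Web: 0.5 × 4.8, A = 2.4 in², y = 2.9 in, Ī = 4.608 in⁴.
Centroid: ȳ = ΣA·y / ΣA = 1.575 in.
Transfer each piece to the horizontal centroidal axis using Ī + A·d² with d = y − 1.575:
  flange: d = -1.325 in → contributes +4.2635 in⁴
  web: d = 1.325 in → contributes +8.8215 in⁴
Total I = 13.085 in⁴.

I_xx ≈ 13.09 in⁴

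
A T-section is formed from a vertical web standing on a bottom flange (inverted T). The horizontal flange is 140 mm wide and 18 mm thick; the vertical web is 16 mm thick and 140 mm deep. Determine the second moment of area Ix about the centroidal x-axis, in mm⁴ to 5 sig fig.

Decompose the section into non-overlapping parts with the origin at the bottom-left of its bounding rectangle.
Flange: 140 × 18, A = 2 520 mm², y = 9 mm, Ī = 68 040 mm⁴.
Web: 16 × 140, A = 2 240 mm², y = 88 mm, Ī = 3 658 667 mm⁴.
Centroid: ȳ = ΣA·y / ΣA = 46.17647 mm.
Transfer each piece to the centroidal x-axis using Ī + A·d² with d = y − 46.17647:
  flange: d = -37.17647 mm → contributes +3 550 907 mm⁴
  web: d = 41.82353 mm → contributes +7 576 892 mm⁴
Total I = 11 127 798 mm⁴.

Ix ≈ 1.1128 × 10⁷ mm⁴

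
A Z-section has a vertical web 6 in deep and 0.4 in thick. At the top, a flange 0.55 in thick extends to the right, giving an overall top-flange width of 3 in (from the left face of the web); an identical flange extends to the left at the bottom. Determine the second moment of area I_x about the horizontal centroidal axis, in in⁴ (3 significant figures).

I_x ≈ 28.5 in⁴

Decompose the section into non-overlapping parts with the origin at the bottom-left of its bounding rectangle.
Web: 0.4 × 6, A = 2.4 in², y = 3 in, Ī = 7.2 in⁴.
Top flange (beyond web): 2.6 × 0.55, A = 1.43 in², y = 5.725 in, Ī = 0.036048 in⁴.
Bottom flange (beyond web): 2.6 × 0.55, A = 1.43 in², y = 0.275 in, Ī = 0.036048 in⁴.
Centroid: ȳ = ΣA·y / ΣA = 3 in.
Transfer each piece to the horizontal centroidal axis using Ī + A·d² with d = y − 3:
  web: d = 0 in → contributes +7.2 in⁴
  top flange (beyond web): d = 2.725 in → contributes +10.655 in⁴
  bottom flange (beyond web): d = -2.725 in → contributes +10.655 in⁴
Total I = 28.509 in⁴.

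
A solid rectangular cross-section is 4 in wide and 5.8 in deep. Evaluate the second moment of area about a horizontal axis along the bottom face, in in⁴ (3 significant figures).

The section: 4 × 5.8, A = 23.2 in², y = 2.9 in, Ī = 65.037 in⁴.
Transfer it to the base of the section using Ī + A·d² with d = y − 0:
  the section: d = 2.9 in → contributes +260.15 in⁴
Total I = 260.15 in⁴.

I_base ≈ 260 in⁴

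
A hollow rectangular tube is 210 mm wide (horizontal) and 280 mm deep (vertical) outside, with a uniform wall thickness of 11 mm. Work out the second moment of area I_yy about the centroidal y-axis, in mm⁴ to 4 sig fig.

I_yy ≈ 7.323 × 10⁷ mm⁴

Split into non-overlapping primitives; take the origin at the lower-left of the bounding box.
Outer rectangle: 210 × 280, A = 58 800 mm², x = 105 mm, Ī = 216 090 000 mm⁴.
Inner void (subtracted): 188 × 258, A = 48 504 mm², x = 105 mm, Ī = 142 860 448 mm⁴.
By symmetry the centroid is at mid-width, x̄ = 105 mm.
All pieces are centred on the centroidal y-axis, so I = ΣĪ (holes subtracted) = 73 229 552 mm⁴.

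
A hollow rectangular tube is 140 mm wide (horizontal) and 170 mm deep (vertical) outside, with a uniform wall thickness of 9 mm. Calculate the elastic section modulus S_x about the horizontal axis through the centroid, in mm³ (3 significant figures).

Split into non-overlapping primitives; take the origin at the lower-left of the bounding box.
Outer rectangle: 140 × 170, A = 23 800 mm², y = 85 mm, Ī = 57 318 333 mm⁴.
Inner void (subtracted): 122 × 152, A = 18 544 mm², y = 85 mm, Ī = 35 703 381 mm⁴.
By symmetry the centroid is at mid-height, ȳ = 85 mm.
All pieces are centred on the horizontal axis through the centroid, so I = ΣĪ (holes subtracted) = 21 614 952 mm⁴.
Extreme fibre distance c = 85 mm; S = I/c = 254 294 mm³.

S_x ≈ 2.54 × 10⁵ mm³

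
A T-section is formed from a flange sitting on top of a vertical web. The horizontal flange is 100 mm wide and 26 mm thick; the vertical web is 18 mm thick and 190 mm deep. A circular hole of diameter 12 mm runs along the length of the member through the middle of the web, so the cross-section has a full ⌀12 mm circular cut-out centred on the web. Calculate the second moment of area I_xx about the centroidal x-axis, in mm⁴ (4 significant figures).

Break the section into simple shapes (no overlaps), measuring from the bottom-left corner of the bounding box.
Flange: 100 × 26, A = 2 600 mm², y = 203 mm, Ī = 146 467 mm⁴.
Web: 18 × 190, A = 3 420 mm², y = 95 mm, Ī = 10 288 500 mm⁴.
Hole (subtracted): ⌀12, A = 113.097 mm², y = 95 mm, Ī = 1017.88 mm⁴.
Centroid: ȳ = ΣA·y / ΣA = 142.538 mm.
Transfer each piece to the centroidal x-axis using Ī + A·d² with d = y − 142.538:
  flange: d = 60.4624 mm → contributes +9 651 290 mm⁴
  web: d = -47.5376 mm → contributes +18 017 097 mm⁴
  hole: d = -47.5376 mm → contributes −256 598 mm⁴
Total I = 27 411 790 mm⁴.

I_xx ≈ 2.741 × 10⁷ mm⁴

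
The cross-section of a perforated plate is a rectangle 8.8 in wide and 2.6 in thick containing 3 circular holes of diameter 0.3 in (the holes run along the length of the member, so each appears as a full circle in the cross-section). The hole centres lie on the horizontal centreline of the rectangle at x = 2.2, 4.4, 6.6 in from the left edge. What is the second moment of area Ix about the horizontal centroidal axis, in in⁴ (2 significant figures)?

Ix ≈ 13 in⁴

Split into non-overlapping primitives; take the origin at the lower-left of the bounding box.
Plate: 8.8 × 2.6, A = 22.88 in², y = 1.3 in, Ī = 12.89 in⁴.
Hole 1 (subtracted): ⌀0.3, A = 0.07069 in², y = 1.3 in, Ī = 0.0003976 in⁴.
Hole 2 (subtracted): ⌀0.3, A = 0.07069 in², y = 1.3 in, Ī = 0.0003976 in⁴.
Hole 3 (subtracted): ⌀0.3, A = 0.07069 in², y = 1.3 in, Ī = 0.0003976 in⁴.
By symmetry the centroid is at mid-height, ȳ = 1.3 in.
All pieces are centred on the horizontal centroidal axis, so I = ΣĪ (holes subtracted) = 12.89 in⁴.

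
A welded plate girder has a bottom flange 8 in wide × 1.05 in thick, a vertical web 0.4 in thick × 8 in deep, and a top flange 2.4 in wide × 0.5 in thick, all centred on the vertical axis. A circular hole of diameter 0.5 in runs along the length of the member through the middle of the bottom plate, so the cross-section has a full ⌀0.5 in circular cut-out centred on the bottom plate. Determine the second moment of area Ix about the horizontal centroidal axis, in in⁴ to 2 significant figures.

Ix ≈ 130 in⁴

Decompose the section into non-overlapping parts with the origin at the bottom-left of its bounding rectangle.
Bottom plate: 8 × 1.05, A = 8.4 in², y = 0.525 in, Ī = 0.7718 in⁴.
Web plate: 0.4 × 8, A = 3.2 in², y = 5.05 in, Ī = 17.07 in⁴.
Top plate: 2.4 × 0.5, A = 1.2 in², y = 9.3 in, Ī = 0.025 in⁴.
Hole (subtracted): ⌀0.5, A = 0.1963 in², y = 0.525 in, Ī = 0.003068 in⁴.
Centroid: ȳ = ΣA·y / ΣA = 2.509 in.
Transfer each piece to the horizontal centroidal axis using Ī + A·d² with d = y − 2.509:
  bottom plate: d = -1.984 in → contributes +33.85 in⁴
  web plate: d = 2.541 in → contributes +37.72 in⁴
  top plate: d = 6.791 in → contributes +55.36 in⁴
  hole: d = -1.984 in → contributes −0.7762 in⁴
Total I = 126.2 in⁴.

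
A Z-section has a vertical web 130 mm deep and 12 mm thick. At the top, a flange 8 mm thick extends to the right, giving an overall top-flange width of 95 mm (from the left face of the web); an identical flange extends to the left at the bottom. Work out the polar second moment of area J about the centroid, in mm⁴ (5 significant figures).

J ≈ 1.0923 × 10⁷ mm⁴

Split into non-overlapping primitives; take the origin at the lower-left of the bounding box.
Web: 12 × 130, A = 1 560 mm², y = 65 mm, Ī = 2 197 000 mm⁴.
Top flange (beyond web): 83 × 8, A = 664 mm², y = 126 mm, Ī = 3541.333 mm⁴.
Bottom flange (beyond web): 83 × 8, A = 664 mm², y = 4 mm, Ī = 3541.333 mm⁴.
Centroid: ȳ = ΣA·y / ΣA = 65 mm.
Transfer each piece to the centroidal x-axis using Ī + A·d² with d = y − 65:
  web: d = 0 mm → contributes +2 197 000 mm⁴
  top flange (beyond web): d = 61 mm → contributes +2 474 285 mm⁴
  bottom flange (beyond web): d = -61 mm → contributes +2 474 285 mm⁴
Total I = 7 145 571 mm⁴.
For the y-axis: x̄ = 89 mm.
Repeating about the centroidal y-axis gives I_y = 3 777 403 mm⁴.
Polar second moment: J = I_x + I_y = 10 922 973 mm⁴.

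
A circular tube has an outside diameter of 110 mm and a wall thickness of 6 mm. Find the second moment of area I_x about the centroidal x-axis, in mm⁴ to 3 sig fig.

Treat the section as a set of non-overlapping primitives; coordinates are from the bounding-box lower-left.
Outer circle: ⌀110, A = 9503.3 mm², y = 55 mm, Ī = 7 186 884 mm⁴.
Bore (subtracted): ⌀98, A = 7 543 mm², y = 55 mm, Ī = 4 527 664 mm⁴.
By symmetry the centroid is at mid-height, ȳ = 55 mm.
All pieces are centred on the centroidal x-axis, so I = ΣĪ (holes subtracted) = 2 659 220 mm⁴.

I_x ≈ 2.66 × 10⁶ mm⁴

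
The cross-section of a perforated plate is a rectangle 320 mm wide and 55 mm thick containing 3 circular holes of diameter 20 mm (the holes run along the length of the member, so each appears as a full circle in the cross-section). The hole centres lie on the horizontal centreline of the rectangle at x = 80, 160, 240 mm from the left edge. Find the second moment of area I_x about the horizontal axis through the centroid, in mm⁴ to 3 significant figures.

I_x ≈ 4.41 × 10⁶ mm⁴

Split into non-overlapping primitives; take the origin at the lower-left of the bounding box.
Plate: 320 × 55, A = 17 600 mm², y = 27.5 mm, Ī = 4 436 667 mm⁴.
Hole 1 (subtracted): ⌀20, A = 314.16 mm², y = 27.5 mm, Ī = 7 854 mm⁴.
Hole 2 (subtracted): ⌀20, A = 314.16 mm², y = 27.5 mm, Ī = 7 854 mm⁴.
Hole 3 (subtracted): ⌀20, A = 314.16 mm², y = 27.5 mm, Ī = 7 854 mm⁴.
By symmetry the centroid is at mid-height, ȳ = 27.5 mm.
All pieces are centred on the horizontal axis through the centroid, so I = ΣĪ (holes subtracted) = 4 413 105 mm⁴.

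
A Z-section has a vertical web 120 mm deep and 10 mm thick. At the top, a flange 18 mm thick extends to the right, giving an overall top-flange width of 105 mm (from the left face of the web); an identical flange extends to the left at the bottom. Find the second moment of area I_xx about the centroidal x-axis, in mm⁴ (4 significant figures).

Split into non-overlapping primitives; take the origin at the lower-left of the bounding box.
Web: 10 × 120, A = 1 200 mm², y = 60 mm, Ī = 1 440 000 mm⁴.
Top flange (beyond web): 95 × 18, A = 1 710 mm², y = 111 mm, Ī = 46 170 mm⁴.
Bottom flange (beyond web): 95 × 18, A = 1 710 mm², y = 9 mm, Ī = 46 170 mm⁴.
Centroid: ȳ = ΣA·y / ΣA = 60 mm.
Transfer each piece to the centroidal x-axis using Ī + A·d² with d = y − 60:
  web: d = 0 mm → contributes +1 440 000 mm⁴
  top flange (beyond web): d = 51 mm → contributes +4 493 880 mm⁴
  bottom flange (beyond web): d = -51 mm → contributes +4 493 880 mm⁴
Total I = 10 427 760 mm⁴.

I_xx ≈ 1.043 × 10⁷ mm⁴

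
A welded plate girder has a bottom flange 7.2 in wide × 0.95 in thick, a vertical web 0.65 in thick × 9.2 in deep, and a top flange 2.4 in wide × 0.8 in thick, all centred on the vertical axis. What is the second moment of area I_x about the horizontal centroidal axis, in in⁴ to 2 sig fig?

Break the section into simple shapes (no overlaps), measuring from the bottom-left corner of the bounding box.
Bottom plate: 7.2 × 0.95, A = 6.84 in², y = 0.475 in, Ī = 0.5144 in⁴.
Web plate: 0.65 × 9.2, A = 5.98 in², y = 5.55 in, Ī = 42.18 in⁴.
Top plate: 2.4 × 0.8, A = 1.92 in², y = 10.55 in, Ī = 0.1024 in⁴.
Centroid: ȳ = ΣA·y / ΣA = 3.846 in.
Transfer each piece to the horizontal centroidal axis using Ī + A·d² with d = y − 3.846:
  bottom plate: d = -3.371 in → contributes +78.25 in⁴
  web plate: d = 1.704 in → contributes +59.54 in⁴
  top plate: d = 6.704 in → contributes +86.39 in⁴
Total I = 224.2 in⁴.

I_x ≈ 220 in⁴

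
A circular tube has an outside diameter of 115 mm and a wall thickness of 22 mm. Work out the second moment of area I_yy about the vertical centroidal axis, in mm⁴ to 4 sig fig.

Split into non-overlapping primitives; take the origin at the lower-left of the bounding box.
Outer circle: ⌀115, A = 10386.9 mm², x = 57.5 mm, Ī = 8 585 414 mm⁴.
Bore (subtracted): ⌀71, A = 3959.19 mm², x = 57.5 mm, Ī = 1 247 393 mm⁴.
By symmetry the centroid is at mid-width, x̄ = 57.5 mm.
All pieces are centred on the vertical centroidal axis, so I = ΣĪ (holes subtracted) = 7 338 021 mm⁴.

I_yy ≈ 7.338 × 10⁶ mm⁴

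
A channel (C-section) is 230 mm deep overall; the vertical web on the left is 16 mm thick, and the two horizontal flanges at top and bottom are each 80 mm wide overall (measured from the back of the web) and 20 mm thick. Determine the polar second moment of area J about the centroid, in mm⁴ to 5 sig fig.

Break the section into simple shapes (no overlaps), measuring from the bottom-left corner of the bounding box.
Web: 16 × 230, A = 3 680 mm², y = 115 mm, Ī = 16 222 667 mm⁴.
Top flange (beyond web): 64 × 20, A = 1 280 mm², y = 220 mm, Ī = 42666.67 mm⁴.
Bottom flange (beyond web): 64 × 20, A = 1 280 mm², y = 10 mm, Ī = 42666.67 mm⁴.
By symmetry the centroid is at mid-height, ȳ = 115 mm.
Transfer each piece to the centroidal x-axis using Ī + A·d² with d = y − 115:
  web: d = 0 mm → contributes +16 222 667 mm⁴
  top flange (beyond web): d = 105 mm → contributes +14 154 667 mm⁴
  bottom flange (beyond web): d = -105 mm → contributes +14 154 667 mm⁴
Total I = 44 532 000 mm⁴.
For the y-axis: x̄ = 24.41026 mm.
Repeating about the centroidal y-axis gives I_y = 3 367 910 mm⁴.
Polar second moment: J = I_x + I_y = 47 899 910 mm⁴.

J ≈ 4.7900 × 10⁷ mm⁴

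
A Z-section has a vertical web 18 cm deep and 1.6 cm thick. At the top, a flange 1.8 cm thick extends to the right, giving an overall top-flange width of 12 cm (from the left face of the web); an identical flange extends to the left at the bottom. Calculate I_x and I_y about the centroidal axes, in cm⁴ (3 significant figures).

I_x ≈ 3240 cm⁴, I_y ≈ 1690 cm⁴

Split into non-overlapping primitives; take the origin at the lower-left of the bounding box.
Web: 1.6 × 18, A = 28.8 cm², y = 9 cm, Ī = 777.6 cm⁴.
Top flange (beyond web): 10.4 × 1.8, A = 18.72 cm², y = 17.1 cm, Ī = 5.0544 cm⁴.
Bottom flange (beyond web): 10.4 × 1.8, A = 18.72 cm², y = 0.9 cm, Ī = 5.0544 cm⁴.
Centroid: ȳ = ΣA·y / ΣA = 9 cm.
Transfer each piece to the centroidal x-axis using Ī + A·d² with d = y − 9:
  web: d = 0 cm → contributes +777.6 cm⁴
  top flange (beyond web): d = 8.1 cm → contributes +1233.3 cm⁴
  bottom flange (beyond web): d = -8.1 cm → contributes +1233.3 cm⁴
Total I = 3244.1 cm⁴.
For the y-axis: x̄ = 11.2 cm.
Repeating about the centroidal y-axis gives I_y = 1691.4 cm⁴.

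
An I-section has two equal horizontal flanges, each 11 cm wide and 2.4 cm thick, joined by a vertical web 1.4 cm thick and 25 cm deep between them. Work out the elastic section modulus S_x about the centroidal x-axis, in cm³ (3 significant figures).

Break the section into simple shapes (no overlaps), measuring from the bottom-left corner of the bounding box.
Bottom flange: 11 × 2.4, A = 26.4 cm², y = 1.2 cm, Ī = 12.672 cm⁴.
Web: 1.4 × 25, A = 35 cm², y = 14.9 cm, Ī = 1822.9 cm⁴.
Top flange: 11 × 2.4, A = 26.4 cm², y = 28.6 cm, Ī = 12.672 cm⁴.
By symmetry the centroid is at mid-height, ȳ = 14.9 cm.
Transfer each piece to the centroidal x-axis using Ī + A·d² with d = y − 14.9:
  bottom flange: d = -13.7 cm → contributes +4967.7 cm⁴
  web: d = 0 cm → contributes +1822.9 cm⁴
  top flange: d = 13.7 cm → contributes +4967.7 cm⁴
Total I = 11 758 cm⁴.
Extreme fibre distance c = 14.9 cm; S = I/c = 789.15 cm³.

S_x ≈ 789 cm³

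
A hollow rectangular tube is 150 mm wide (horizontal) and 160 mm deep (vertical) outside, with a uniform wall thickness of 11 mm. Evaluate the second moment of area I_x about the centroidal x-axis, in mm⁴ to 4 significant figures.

I_x ≈ 2.317 × 10⁷ mm⁴

Decompose the section into non-overlapping parts with the origin at the bottom-left of its bounding rectangle.
Outer rectangle: 150 × 160, A = 24 000 mm², y = 80 mm, Ī = 51 200 000 mm⁴.
Inner void (subtracted): 128 × 138, A = 17 664 mm², y = 80 mm, Ī = 28 032 768 mm⁴.
By symmetry the centroid is at mid-height, ȳ = 80 mm.
All pieces are centred on the centroidal x-axis, so I = ΣĪ (holes subtracted) = 23 167 232 mm⁴.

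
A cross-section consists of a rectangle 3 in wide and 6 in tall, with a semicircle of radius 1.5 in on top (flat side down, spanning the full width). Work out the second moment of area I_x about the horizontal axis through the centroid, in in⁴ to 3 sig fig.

I_x ≈ 93.6 in⁴

Decompose the section into non-overlapping parts with the origin at the bottom-left of its bounding rectangle.
Rectangular body: 3 × 6, A = 18 in², y = 3 in, Ī = 54 in⁴.
Semicircular cap: semicircle r = 1.5, A = 3.5343 in², y = 6.6366 in, Ī = 0.55564 in⁴.
Centroid: ȳ = ΣA·y / ΣA = 3.5969 in.
Transfer each piece to the horizontal axis through the centroid using Ī + A·d² with d = y − 3.5969:
  rectangular body: d = -0.59686 in → contributes +60.412 in⁴
  semicircular cap: d = 3.0398 in → contributes +33.213 in⁴
Total I = 93.625 in⁴.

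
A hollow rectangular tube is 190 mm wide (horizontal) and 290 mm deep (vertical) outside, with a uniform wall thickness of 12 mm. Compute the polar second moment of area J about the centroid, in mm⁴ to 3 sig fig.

Split into non-overlapping primitives; take the origin at the lower-left of the bounding box.
Outer rectangle: 190 × 290, A = 55 100 mm², y = 145 mm, Ī = 386 159 167 mm⁴.
Inner void (subtracted): 166 × 266, A = 44 156 mm², y = 145 mm, Ī = 260 358 495 mm⁴.
By symmetry the centroid is at mid-height, ȳ = 145 mm.
All pieces are centred on the centroidal x-axis, so I = ΣĪ (holes subtracted) = 125 800 672 mm⁴.
Repeating about the centroidal y-axis gives I_y = 64 362 272 mm⁴.
Polar second moment: J = I_x + I_y = 190 162 944 mm⁴.

J ≈ 1.90 × 10⁸ mm⁴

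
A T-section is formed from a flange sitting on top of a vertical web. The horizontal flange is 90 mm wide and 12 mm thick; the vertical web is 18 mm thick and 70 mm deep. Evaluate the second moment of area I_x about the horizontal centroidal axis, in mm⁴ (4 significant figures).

Break the section into simple shapes (no overlaps), measuring from the bottom-left corner of the bounding box.
Flange: 90 × 12, A = 1 080 mm², y = 76 mm, Ī = 12 960 mm⁴.
Web: 18 × 70, A = 1 260 mm², y = 35 mm, Ī = 514 500 mm⁴.
Centroid: ȳ = ΣA·y / ΣA = 53.9231 mm.
Transfer each piece to the horizontal centroidal axis using Ī + A·d² with d = y − 53.9231:
  flange: d = 22.0769 mm → contributes +539 342 mm⁴
  web: d = -18.9231 mm → contributes +965 684 mm⁴
Total I = 1 505 026 mm⁴.

I_x ≈ 1.505 × 10⁶ mm⁴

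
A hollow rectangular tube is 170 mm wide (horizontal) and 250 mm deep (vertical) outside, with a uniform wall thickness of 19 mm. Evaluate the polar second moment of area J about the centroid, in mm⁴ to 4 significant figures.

Break the section into simple shapes (no overlaps), measuring from the bottom-left corner of the bounding box.
Outer rectangle: 170 × 250, A = 42 500 mm², y = 125 mm, Ī = 221 354 167 mm⁴.
Inner void (subtracted): 132 × 212, A = 27 984 mm², y = 125 mm, Ī = 104 809 408 mm⁴.
By symmetry the centroid is at mid-height, ȳ = 125 mm.
All pieces are centred on the centroidal x-axis, so I = ΣĪ (holes subtracted) = 116 544 759 mm⁴.
Repeating about the centroidal y-axis gives I_y = 61 721 399 mm⁴.
Polar second moment: J = I_x + I_y = 178 266 157 mm⁴.

J ≈ 1.783 × 10⁸ mm⁴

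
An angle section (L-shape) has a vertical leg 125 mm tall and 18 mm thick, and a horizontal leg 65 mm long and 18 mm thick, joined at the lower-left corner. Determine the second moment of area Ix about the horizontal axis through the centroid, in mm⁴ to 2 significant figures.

Decompose the section into non-overlapping parts with the origin at the bottom-left of its bounding rectangle.
Vertical leg: 18 × 125, A = 2 250 mm², y = 62.5 mm, Ī = 2 929 688 mm⁴.
Horizontal leg (remainder): 47 × 18, A = 846 mm², y = 9 mm, Ī = 22 842 mm⁴.
Centroid: ȳ = ΣA·y / ΣA = 47.88 mm.
Transfer each piece to the horizontal axis through the centroid using Ī + A·d² with d = y − 47.88:
  vertical leg: d = 14.62 mm → contributes +3 410 559 mm⁴
  horizontal leg (remainder): d = -38.88 mm → contributes +1 301 755 mm⁴
Total I = 4 712 314 mm⁴.

Ix ≈ 4.7 × 10⁶ mm⁴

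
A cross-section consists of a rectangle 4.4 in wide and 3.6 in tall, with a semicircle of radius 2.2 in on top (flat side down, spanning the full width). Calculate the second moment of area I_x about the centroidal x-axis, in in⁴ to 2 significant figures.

I_x ≈ 58 in⁴

Decompose the section into non-overlapping parts with the origin at the bottom-left of its bounding rectangle.
Rectangular body: 4.4 × 3.6, A = 15.84 in², y = 1.8 in, Ī = 17.11 in⁴.
Semicircular cap: semicircle r = 2.2, A = 7.603 in², y = 4.534 in, Ī = 2.571 in⁴.
Centroid: ȳ = ΣA·y / ΣA = 2.687 in.
Transfer each piece to the centroidal x-axis using Ī + A·d² with d = y − 2.687:
  rectangular body: d = -0.8866 in → contributes +29.56 in⁴
  semicircular cap: d = 1.847 in → contributes +28.51 in⁴
Total I = 58.07 in⁴.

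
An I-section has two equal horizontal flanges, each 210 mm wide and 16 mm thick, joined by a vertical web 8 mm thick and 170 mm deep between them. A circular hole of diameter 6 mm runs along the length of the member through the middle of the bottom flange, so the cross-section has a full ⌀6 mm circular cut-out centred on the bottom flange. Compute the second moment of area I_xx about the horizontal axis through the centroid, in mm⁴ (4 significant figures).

Split into non-overlapping primitives; take the origin at the lower-left of the bounding box.
Bottom flange: 210 × 16, A = 3 360 mm², y = 8 mm, Ī = 71 680 mm⁴.
Web: 8 × 170, A = 1 360 mm², y = 101 mm, Ī = 3 275 333 mm⁴.
Top flange: 210 × 16, A = 3 360 mm², y = 194 mm, Ī = 71 680 mm⁴.
Hole (subtracted): ⌀6, A = 28.2743 mm², y = 8 mm, Ī = 63.6173 mm⁴.
Centroid: ȳ = ΣA·y / ΣA = 101.327 mm.
Transfer each piece to the horizontal axis through the centroid using Ī + A·d² with d = y − 101.327:
  bottom flange: d = -93.3266 mm → contributes +29 336 776 mm⁴
  web: d = -0.326578 mm → contributes +3 275 478 mm⁴
  top flange: d = 92.6734 mm → contributes +28 928 580 mm⁴
  hole: d = -93.3266 mm → contributes −246 329 mm⁴
Total I = 61 294 506 mm⁴.

I_xx ≈ 6.129 × 10⁷ mm⁴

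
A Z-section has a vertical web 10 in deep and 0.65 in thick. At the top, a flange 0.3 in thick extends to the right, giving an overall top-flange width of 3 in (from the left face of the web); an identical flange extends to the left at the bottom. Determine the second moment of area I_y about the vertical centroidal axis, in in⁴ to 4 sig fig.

I_y ≈ 4.050 in⁴

Break the section into simple shapes (no overlaps), measuring from the bottom-left corner of the bounding box.
Web: 0.65 × 10, A = 6.5 in², x = 2.675 in, Ī = 0.228854 in⁴.
Top flange (beyond web): 2.35 × 0.3, A = 0.705 in², x = 4.175 in, Ī = 0.324447 in⁴.
Bottom flange (beyond web): 2.35 × 0.3, A = 0.705 in², x = 1.175 in, Ī = 0.324447 in⁴.
Centroid: x̄ = ΣA·x / ΣA = 2.675 in.
Transfer each piece to the vertical centroidal axis using Ī + A·d² with d = x − 2.675:
  web: d = 0 in → contributes +0.228854 in⁴
  top flange (beyond web): d = 1.5 in → contributes +1.9107 in⁴
  bottom flange (beyond web): d = -1.5 in → contributes +1.9107 in⁴
Total I = 4.05025 in⁴.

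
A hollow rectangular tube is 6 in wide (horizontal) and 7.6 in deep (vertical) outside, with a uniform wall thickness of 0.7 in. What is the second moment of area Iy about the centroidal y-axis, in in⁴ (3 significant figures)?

Iy ≈ 86.5 in⁴

Decompose the section into non-overlapping parts with the origin at the bottom-left of its bounding rectangle.
Outer rectangle: 6 × 7.6, A = 45.6 in², x = 3 in, Ī = 136.8 in⁴.
Inner void (subtracted): 4.6 × 6.2, A = 28.52 in², x = 3 in, Ī = 50.29 in⁴.
By symmetry the centroid is at mid-width, x̄ = 3 in.
All pieces are centred on the centroidal y-axis, so I = ΣĪ (holes subtracted) = 86.51 in⁴.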